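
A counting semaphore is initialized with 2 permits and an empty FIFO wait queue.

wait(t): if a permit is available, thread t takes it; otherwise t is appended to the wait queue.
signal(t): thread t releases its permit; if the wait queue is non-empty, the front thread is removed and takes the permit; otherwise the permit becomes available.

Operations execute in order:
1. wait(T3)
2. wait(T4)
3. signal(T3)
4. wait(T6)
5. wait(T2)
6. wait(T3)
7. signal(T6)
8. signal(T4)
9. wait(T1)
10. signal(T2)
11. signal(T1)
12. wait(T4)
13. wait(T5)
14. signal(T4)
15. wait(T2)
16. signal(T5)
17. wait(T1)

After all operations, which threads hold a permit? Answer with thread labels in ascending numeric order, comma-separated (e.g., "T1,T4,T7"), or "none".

Answer: T2,T3

Derivation:
Step 1: wait(T3) -> count=1 queue=[] holders={T3}
Step 2: wait(T4) -> count=0 queue=[] holders={T3,T4}
Step 3: signal(T3) -> count=1 queue=[] holders={T4}
Step 4: wait(T6) -> count=0 queue=[] holders={T4,T6}
Step 5: wait(T2) -> count=0 queue=[T2] holders={T4,T6}
Step 6: wait(T3) -> count=0 queue=[T2,T3] holders={T4,T6}
Step 7: signal(T6) -> count=0 queue=[T3] holders={T2,T4}
Step 8: signal(T4) -> count=0 queue=[] holders={T2,T3}
Step 9: wait(T1) -> count=0 queue=[T1] holders={T2,T3}
Step 10: signal(T2) -> count=0 queue=[] holders={T1,T3}
Step 11: signal(T1) -> count=1 queue=[] holders={T3}
Step 12: wait(T4) -> count=0 queue=[] holders={T3,T4}
Step 13: wait(T5) -> count=0 queue=[T5] holders={T3,T4}
Step 14: signal(T4) -> count=0 queue=[] holders={T3,T5}
Step 15: wait(T2) -> count=0 queue=[T2] holders={T3,T5}
Step 16: signal(T5) -> count=0 queue=[] holders={T2,T3}
Step 17: wait(T1) -> count=0 queue=[T1] holders={T2,T3}
Final holders: T2,T3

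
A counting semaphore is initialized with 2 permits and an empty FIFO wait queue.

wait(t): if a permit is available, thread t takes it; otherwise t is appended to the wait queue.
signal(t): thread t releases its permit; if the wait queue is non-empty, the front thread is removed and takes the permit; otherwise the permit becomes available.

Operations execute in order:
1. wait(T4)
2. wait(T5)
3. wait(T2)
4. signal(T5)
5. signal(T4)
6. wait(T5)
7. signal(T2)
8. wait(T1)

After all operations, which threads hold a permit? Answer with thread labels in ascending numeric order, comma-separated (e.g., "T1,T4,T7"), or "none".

Step 1: wait(T4) -> count=1 queue=[] holders={T4}
Step 2: wait(T5) -> count=0 queue=[] holders={T4,T5}
Step 3: wait(T2) -> count=0 queue=[T2] holders={T4,T5}
Step 4: signal(T5) -> count=0 queue=[] holders={T2,T4}
Step 5: signal(T4) -> count=1 queue=[] holders={T2}
Step 6: wait(T5) -> count=0 queue=[] holders={T2,T5}
Step 7: signal(T2) -> count=1 queue=[] holders={T5}
Step 8: wait(T1) -> count=0 queue=[] holders={T1,T5}
Final holders: T1,T5

Answer: T1,T5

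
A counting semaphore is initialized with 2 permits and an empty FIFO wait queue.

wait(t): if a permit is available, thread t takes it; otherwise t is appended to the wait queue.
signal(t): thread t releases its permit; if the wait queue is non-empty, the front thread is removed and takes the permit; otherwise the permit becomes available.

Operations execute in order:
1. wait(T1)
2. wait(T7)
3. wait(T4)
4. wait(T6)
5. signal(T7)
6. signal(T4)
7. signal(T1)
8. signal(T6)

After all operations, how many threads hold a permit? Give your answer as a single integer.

Step 1: wait(T1) -> count=1 queue=[] holders={T1}
Step 2: wait(T7) -> count=0 queue=[] holders={T1,T7}
Step 3: wait(T4) -> count=0 queue=[T4] holders={T1,T7}
Step 4: wait(T6) -> count=0 queue=[T4,T6] holders={T1,T7}
Step 5: signal(T7) -> count=0 queue=[T6] holders={T1,T4}
Step 6: signal(T4) -> count=0 queue=[] holders={T1,T6}
Step 7: signal(T1) -> count=1 queue=[] holders={T6}
Step 8: signal(T6) -> count=2 queue=[] holders={none}
Final holders: {none} -> 0 thread(s)

Answer: 0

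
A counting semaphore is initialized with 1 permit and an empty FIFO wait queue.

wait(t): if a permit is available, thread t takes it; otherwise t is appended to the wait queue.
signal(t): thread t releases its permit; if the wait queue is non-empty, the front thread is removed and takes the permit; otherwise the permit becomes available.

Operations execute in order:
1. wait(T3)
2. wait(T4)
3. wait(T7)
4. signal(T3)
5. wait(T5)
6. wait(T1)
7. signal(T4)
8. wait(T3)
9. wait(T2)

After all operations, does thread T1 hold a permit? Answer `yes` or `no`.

Step 1: wait(T3) -> count=0 queue=[] holders={T3}
Step 2: wait(T4) -> count=0 queue=[T4] holders={T3}
Step 3: wait(T7) -> count=0 queue=[T4,T7] holders={T3}
Step 4: signal(T3) -> count=0 queue=[T7] holders={T4}
Step 5: wait(T5) -> count=0 queue=[T7,T5] holders={T4}
Step 6: wait(T1) -> count=0 queue=[T7,T5,T1] holders={T4}
Step 7: signal(T4) -> count=0 queue=[T5,T1] holders={T7}
Step 8: wait(T3) -> count=0 queue=[T5,T1,T3] holders={T7}
Step 9: wait(T2) -> count=0 queue=[T5,T1,T3,T2] holders={T7}
Final holders: {T7} -> T1 not in holders

Answer: no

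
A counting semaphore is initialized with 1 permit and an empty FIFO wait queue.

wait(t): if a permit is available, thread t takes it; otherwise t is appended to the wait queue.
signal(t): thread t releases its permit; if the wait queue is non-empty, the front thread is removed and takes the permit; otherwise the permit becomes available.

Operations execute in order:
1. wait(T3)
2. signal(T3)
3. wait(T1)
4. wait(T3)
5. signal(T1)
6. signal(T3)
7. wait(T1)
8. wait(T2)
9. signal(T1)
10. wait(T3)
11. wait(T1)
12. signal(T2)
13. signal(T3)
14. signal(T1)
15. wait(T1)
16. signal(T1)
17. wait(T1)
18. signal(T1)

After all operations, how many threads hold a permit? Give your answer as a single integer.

Answer: 0

Derivation:
Step 1: wait(T3) -> count=0 queue=[] holders={T3}
Step 2: signal(T3) -> count=1 queue=[] holders={none}
Step 3: wait(T1) -> count=0 queue=[] holders={T1}
Step 4: wait(T3) -> count=0 queue=[T3] holders={T1}
Step 5: signal(T1) -> count=0 queue=[] holders={T3}
Step 6: signal(T3) -> count=1 queue=[] holders={none}
Step 7: wait(T1) -> count=0 queue=[] holders={T1}
Step 8: wait(T2) -> count=0 queue=[T2] holders={T1}
Step 9: signal(T1) -> count=0 queue=[] holders={T2}
Step 10: wait(T3) -> count=0 queue=[T3] holders={T2}
Step 11: wait(T1) -> count=0 queue=[T3,T1] holders={T2}
Step 12: signal(T2) -> count=0 queue=[T1] holders={T3}
Step 13: signal(T3) -> count=0 queue=[] holders={T1}
Step 14: signal(T1) -> count=1 queue=[] holders={none}
Step 15: wait(T1) -> count=0 queue=[] holders={T1}
Step 16: signal(T1) -> count=1 queue=[] holders={none}
Step 17: wait(T1) -> count=0 queue=[] holders={T1}
Step 18: signal(T1) -> count=1 queue=[] holders={none}
Final holders: {none} -> 0 thread(s)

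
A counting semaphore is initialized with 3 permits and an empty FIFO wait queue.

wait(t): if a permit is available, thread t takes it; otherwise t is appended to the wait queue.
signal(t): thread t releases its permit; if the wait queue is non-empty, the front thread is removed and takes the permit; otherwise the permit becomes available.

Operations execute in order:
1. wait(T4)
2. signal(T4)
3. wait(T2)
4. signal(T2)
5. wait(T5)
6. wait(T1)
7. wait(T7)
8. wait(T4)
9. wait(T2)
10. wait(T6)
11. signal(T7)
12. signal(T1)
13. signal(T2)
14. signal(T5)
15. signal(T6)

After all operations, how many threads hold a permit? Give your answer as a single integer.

Answer: 1

Derivation:
Step 1: wait(T4) -> count=2 queue=[] holders={T4}
Step 2: signal(T4) -> count=3 queue=[] holders={none}
Step 3: wait(T2) -> count=2 queue=[] holders={T2}
Step 4: signal(T2) -> count=3 queue=[] holders={none}
Step 5: wait(T5) -> count=2 queue=[] holders={T5}
Step 6: wait(T1) -> count=1 queue=[] holders={T1,T5}
Step 7: wait(T7) -> count=0 queue=[] holders={T1,T5,T7}
Step 8: wait(T4) -> count=0 queue=[T4] holders={T1,T5,T7}
Step 9: wait(T2) -> count=0 queue=[T4,T2] holders={T1,T5,T7}
Step 10: wait(T6) -> count=0 queue=[T4,T2,T6] holders={T1,T5,T7}
Step 11: signal(T7) -> count=0 queue=[T2,T6] holders={T1,T4,T5}
Step 12: signal(T1) -> count=0 queue=[T6] holders={T2,T4,T5}
Step 13: signal(T2) -> count=0 queue=[] holders={T4,T5,T6}
Step 14: signal(T5) -> count=1 queue=[] holders={T4,T6}
Step 15: signal(T6) -> count=2 queue=[] holders={T4}
Final holders: {T4} -> 1 thread(s)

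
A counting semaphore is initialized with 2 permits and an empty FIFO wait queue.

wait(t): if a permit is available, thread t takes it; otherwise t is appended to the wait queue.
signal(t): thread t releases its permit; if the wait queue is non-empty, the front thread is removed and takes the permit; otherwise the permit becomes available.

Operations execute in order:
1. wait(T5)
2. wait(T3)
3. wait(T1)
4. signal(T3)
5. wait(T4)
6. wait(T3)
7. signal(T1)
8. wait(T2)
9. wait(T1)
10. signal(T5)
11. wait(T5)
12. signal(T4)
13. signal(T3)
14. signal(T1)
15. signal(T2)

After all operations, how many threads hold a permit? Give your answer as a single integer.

Step 1: wait(T5) -> count=1 queue=[] holders={T5}
Step 2: wait(T3) -> count=0 queue=[] holders={T3,T5}
Step 3: wait(T1) -> count=0 queue=[T1] holders={T3,T5}
Step 4: signal(T3) -> count=0 queue=[] holders={T1,T5}
Step 5: wait(T4) -> count=0 queue=[T4] holders={T1,T5}
Step 6: wait(T3) -> count=0 queue=[T4,T3] holders={T1,T5}
Step 7: signal(T1) -> count=0 queue=[T3] holders={T4,T5}
Step 8: wait(T2) -> count=0 queue=[T3,T2] holders={T4,T5}
Step 9: wait(T1) -> count=0 queue=[T3,T2,T1] holders={T4,T5}
Step 10: signal(T5) -> count=0 queue=[T2,T1] holders={T3,T4}
Step 11: wait(T5) -> count=0 queue=[T2,T1,T5] holders={T3,T4}
Step 12: signal(T4) -> count=0 queue=[T1,T5] holders={T2,T3}
Step 13: signal(T3) -> count=0 queue=[T5] holders={T1,T2}
Step 14: signal(T1) -> count=0 queue=[] holders={T2,T5}
Step 15: signal(T2) -> count=1 queue=[] holders={T5}
Final holders: {T5} -> 1 thread(s)

Answer: 1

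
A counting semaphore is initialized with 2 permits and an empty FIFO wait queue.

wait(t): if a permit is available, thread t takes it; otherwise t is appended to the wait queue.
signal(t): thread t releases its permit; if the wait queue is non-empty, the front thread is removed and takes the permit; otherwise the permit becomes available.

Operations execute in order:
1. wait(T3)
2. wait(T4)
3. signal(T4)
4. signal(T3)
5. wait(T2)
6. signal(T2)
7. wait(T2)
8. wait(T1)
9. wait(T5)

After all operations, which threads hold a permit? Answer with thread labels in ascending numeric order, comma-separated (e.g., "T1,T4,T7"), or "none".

Step 1: wait(T3) -> count=1 queue=[] holders={T3}
Step 2: wait(T4) -> count=0 queue=[] holders={T3,T4}
Step 3: signal(T4) -> count=1 queue=[] holders={T3}
Step 4: signal(T3) -> count=2 queue=[] holders={none}
Step 5: wait(T2) -> count=1 queue=[] holders={T2}
Step 6: signal(T2) -> count=2 queue=[] holders={none}
Step 7: wait(T2) -> count=1 queue=[] holders={T2}
Step 8: wait(T1) -> count=0 queue=[] holders={T1,T2}
Step 9: wait(T5) -> count=0 queue=[T5] holders={T1,T2}
Final holders: T1,T2

Answer: T1,T2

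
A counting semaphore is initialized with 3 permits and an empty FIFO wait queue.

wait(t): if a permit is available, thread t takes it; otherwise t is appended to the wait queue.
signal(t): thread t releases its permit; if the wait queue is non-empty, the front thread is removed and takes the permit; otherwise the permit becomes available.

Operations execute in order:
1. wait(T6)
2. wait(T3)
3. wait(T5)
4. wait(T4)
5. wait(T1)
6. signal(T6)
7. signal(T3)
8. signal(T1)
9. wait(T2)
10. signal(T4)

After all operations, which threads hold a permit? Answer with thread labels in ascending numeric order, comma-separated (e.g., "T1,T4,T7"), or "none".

Step 1: wait(T6) -> count=2 queue=[] holders={T6}
Step 2: wait(T3) -> count=1 queue=[] holders={T3,T6}
Step 3: wait(T5) -> count=0 queue=[] holders={T3,T5,T6}
Step 4: wait(T4) -> count=0 queue=[T4] holders={T3,T5,T6}
Step 5: wait(T1) -> count=0 queue=[T4,T1] holders={T3,T5,T6}
Step 6: signal(T6) -> count=0 queue=[T1] holders={T3,T4,T5}
Step 7: signal(T3) -> count=0 queue=[] holders={T1,T4,T5}
Step 8: signal(T1) -> count=1 queue=[] holders={T4,T5}
Step 9: wait(T2) -> count=0 queue=[] holders={T2,T4,T5}
Step 10: signal(T4) -> count=1 queue=[] holders={T2,T5}
Final holders: T2,T5

Answer: T2,T5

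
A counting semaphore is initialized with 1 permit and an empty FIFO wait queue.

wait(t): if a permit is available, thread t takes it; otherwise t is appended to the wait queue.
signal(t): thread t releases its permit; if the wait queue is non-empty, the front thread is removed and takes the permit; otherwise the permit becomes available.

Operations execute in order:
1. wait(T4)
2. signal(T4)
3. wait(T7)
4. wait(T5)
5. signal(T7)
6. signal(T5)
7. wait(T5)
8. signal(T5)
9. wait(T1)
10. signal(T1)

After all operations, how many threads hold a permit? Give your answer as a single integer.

Step 1: wait(T4) -> count=0 queue=[] holders={T4}
Step 2: signal(T4) -> count=1 queue=[] holders={none}
Step 3: wait(T7) -> count=0 queue=[] holders={T7}
Step 4: wait(T5) -> count=0 queue=[T5] holders={T7}
Step 5: signal(T7) -> count=0 queue=[] holders={T5}
Step 6: signal(T5) -> count=1 queue=[] holders={none}
Step 7: wait(T5) -> count=0 queue=[] holders={T5}
Step 8: signal(T5) -> count=1 queue=[] holders={none}
Step 9: wait(T1) -> count=0 queue=[] holders={T1}
Step 10: signal(T1) -> count=1 queue=[] holders={none}
Final holders: {none} -> 0 thread(s)

Answer: 0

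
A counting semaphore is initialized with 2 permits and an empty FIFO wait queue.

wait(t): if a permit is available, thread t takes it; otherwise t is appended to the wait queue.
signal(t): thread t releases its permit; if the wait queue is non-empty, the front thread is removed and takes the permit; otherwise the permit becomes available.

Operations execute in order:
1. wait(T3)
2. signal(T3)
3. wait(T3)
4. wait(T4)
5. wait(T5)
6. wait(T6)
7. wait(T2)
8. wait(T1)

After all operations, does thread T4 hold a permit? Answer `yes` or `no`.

Step 1: wait(T3) -> count=1 queue=[] holders={T3}
Step 2: signal(T3) -> count=2 queue=[] holders={none}
Step 3: wait(T3) -> count=1 queue=[] holders={T3}
Step 4: wait(T4) -> count=0 queue=[] holders={T3,T4}
Step 5: wait(T5) -> count=0 queue=[T5] holders={T3,T4}
Step 6: wait(T6) -> count=0 queue=[T5,T6] holders={T3,T4}
Step 7: wait(T2) -> count=0 queue=[T5,T6,T2] holders={T3,T4}
Step 8: wait(T1) -> count=0 queue=[T5,T6,T2,T1] holders={T3,T4}
Final holders: {T3,T4} -> T4 in holders

Answer: yes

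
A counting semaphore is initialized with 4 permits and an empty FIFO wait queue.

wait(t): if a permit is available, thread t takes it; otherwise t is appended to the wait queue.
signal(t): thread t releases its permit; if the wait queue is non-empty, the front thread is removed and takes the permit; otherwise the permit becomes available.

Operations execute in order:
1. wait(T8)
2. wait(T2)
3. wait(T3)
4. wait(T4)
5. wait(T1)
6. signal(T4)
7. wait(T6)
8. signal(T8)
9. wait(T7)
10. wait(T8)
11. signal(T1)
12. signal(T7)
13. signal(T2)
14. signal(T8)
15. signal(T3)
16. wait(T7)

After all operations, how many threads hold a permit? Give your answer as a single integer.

Step 1: wait(T8) -> count=3 queue=[] holders={T8}
Step 2: wait(T2) -> count=2 queue=[] holders={T2,T8}
Step 3: wait(T3) -> count=1 queue=[] holders={T2,T3,T8}
Step 4: wait(T4) -> count=0 queue=[] holders={T2,T3,T4,T8}
Step 5: wait(T1) -> count=0 queue=[T1] holders={T2,T3,T4,T8}
Step 6: signal(T4) -> count=0 queue=[] holders={T1,T2,T3,T8}
Step 7: wait(T6) -> count=0 queue=[T6] holders={T1,T2,T3,T8}
Step 8: signal(T8) -> count=0 queue=[] holders={T1,T2,T3,T6}
Step 9: wait(T7) -> count=0 queue=[T7] holders={T1,T2,T3,T6}
Step 10: wait(T8) -> count=0 queue=[T7,T8] holders={T1,T2,T3,T6}
Step 11: signal(T1) -> count=0 queue=[T8] holders={T2,T3,T6,T7}
Step 12: signal(T7) -> count=0 queue=[] holders={T2,T3,T6,T8}
Step 13: signal(T2) -> count=1 queue=[] holders={T3,T6,T8}
Step 14: signal(T8) -> count=2 queue=[] holders={T3,T6}
Step 15: signal(T3) -> count=3 queue=[] holders={T6}
Step 16: wait(T7) -> count=2 queue=[] holders={T6,T7}
Final holders: {T6,T7} -> 2 thread(s)

Answer: 2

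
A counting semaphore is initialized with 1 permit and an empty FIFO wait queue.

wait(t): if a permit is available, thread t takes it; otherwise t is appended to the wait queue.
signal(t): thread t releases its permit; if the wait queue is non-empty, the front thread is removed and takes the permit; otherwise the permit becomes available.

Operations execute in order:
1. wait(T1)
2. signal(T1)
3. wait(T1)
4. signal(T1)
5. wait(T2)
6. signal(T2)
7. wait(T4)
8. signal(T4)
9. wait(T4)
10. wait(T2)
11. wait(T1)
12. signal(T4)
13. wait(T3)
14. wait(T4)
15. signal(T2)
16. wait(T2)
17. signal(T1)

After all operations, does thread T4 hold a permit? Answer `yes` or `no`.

Step 1: wait(T1) -> count=0 queue=[] holders={T1}
Step 2: signal(T1) -> count=1 queue=[] holders={none}
Step 3: wait(T1) -> count=0 queue=[] holders={T1}
Step 4: signal(T1) -> count=1 queue=[] holders={none}
Step 5: wait(T2) -> count=0 queue=[] holders={T2}
Step 6: signal(T2) -> count=1 queue=[] holders={none}
Step 7: wait(T4) -> count=0 queue=[] holders={T4}
Step 8: signal(T4) -> count=1 queue=[] holders={none}
Step 9: wait(T4) -> count=0 queue=[] holders={T4}
Step 10: wait(T2) -> count=0 queue=[T2] holders={T4}
Step 11: wait(T1) -> count=0 queue=[T2,T1] holders={T4}
Step 12: signal(T4) -> count=0 queue=[T1] holders={T2}
Step 13: wait(T3) -> count=0 queue=[T1,T3] holders={T2}
Step 14: wait(T4) -> count=0 queue=[T1,T3,T4] holders={T2}
Step 15: signal(T2) -> count=0 queue=[T3,T4] holders={T1}
Step 16: wait(T2) -> count=0 queue=[T3,T4,T2] holders={T1}
Step 17: signal(T1) -> count=0 queue=[T4,T2] holders={T3}
Final holders: {T3} -> T4 not in holders

Answer: no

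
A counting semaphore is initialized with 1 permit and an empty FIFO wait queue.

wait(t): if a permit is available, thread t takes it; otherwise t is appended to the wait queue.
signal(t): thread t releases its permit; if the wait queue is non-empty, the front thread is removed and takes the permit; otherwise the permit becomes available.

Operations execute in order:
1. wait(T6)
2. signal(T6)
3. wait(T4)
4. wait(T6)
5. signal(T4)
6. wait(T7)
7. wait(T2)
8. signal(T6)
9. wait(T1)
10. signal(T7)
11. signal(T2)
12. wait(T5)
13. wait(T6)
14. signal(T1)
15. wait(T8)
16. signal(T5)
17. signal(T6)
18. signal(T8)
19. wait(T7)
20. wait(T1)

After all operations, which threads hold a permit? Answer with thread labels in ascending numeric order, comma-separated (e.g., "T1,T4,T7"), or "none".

Answer: T7

Derivation:
Step 1: wait(T6) -> count=0 queue=[] holders={T6}
Step 2: signal(T6) -> count=1 queue=[] holders={none}
Step 3: wait(T4) -> count=0 queue=[] holders={T4}
Step 4: wait(T6) -> count=0 queue=[T6] holders={T4}
Step 5: signal(T4) -> count=0 queue=[] holders={T6}
Step 6: wait(T7) -> count=0 queue=[T7] holders={T6}
Step 7: wait(T2) -> count=0 queue=[T7,T2] holders={T6}
Step 8: signal(T6) -> count=0 queue=[T2] holders={T7}
Step 9: wait(T1) -> count=0 queue=[T2,T1] holders={T7}
Step 10: signal(T7) -> count=0 queue=[T1] holders={T2}
Step 11: signal(T2) -> count=0 queue=[] holders={T1}
Step 12: wait(T5) -> count=0 queue=[T5] holders={T1}
Step 13: wait(T6) -> count=0 queue=[T5,T6] holders={T1}
Step 14: signal(T1) -> count=0 queue=[T6] holders={T5}
Step 15: wait(T8) -> count=0 queue=[T6,T8] holders={T5}
Step 16: signal(T5) -> count=0 queue=[T8] holders={T6}
Step 17: signal(T6) -> count=0 queue=[] holders={T8}
Step 18: signal(T8) -> count=1 queue=[] holders={none}
Step 19: wait(T7) -> count=0 queue=[] holders={T7}
Step 20: wait(T1) -> count=0 queue=[T1] holders={T7}
Final holders: T7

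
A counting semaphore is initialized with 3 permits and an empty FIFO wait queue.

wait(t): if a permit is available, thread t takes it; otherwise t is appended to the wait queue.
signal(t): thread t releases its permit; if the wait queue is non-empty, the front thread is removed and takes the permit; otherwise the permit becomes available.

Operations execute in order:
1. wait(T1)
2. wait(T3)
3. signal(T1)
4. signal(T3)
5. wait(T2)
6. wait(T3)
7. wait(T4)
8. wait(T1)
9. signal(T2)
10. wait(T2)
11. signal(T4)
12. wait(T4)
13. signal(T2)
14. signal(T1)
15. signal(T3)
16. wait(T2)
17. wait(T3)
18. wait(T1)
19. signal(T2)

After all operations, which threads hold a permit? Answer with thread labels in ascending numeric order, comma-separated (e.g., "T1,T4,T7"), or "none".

Step 1: wait(T1) -> count=2 queue=[] holders={T1}
Step 2: wait(T3) -> count=1 queue=[] holders={T1,T3}
Step 3: signal(T1) -> count=2 queue=[] holders={T3}
Step 4: signal(T3) -> count=3 queue=[] holders={none}
Step 5: wait(T2) -> count=2 queue=[] holders={T2}
Step 6: wait(T3) -> count=1 queue=[] holders={T2,T3}
Step 7: wait(T4) -> count=0 queue=[] holders={T2,T3,T4}
Step 8: wait(T1) -> count=0 queue=[T1] holders={T2,T3,T4}
Step 9: signal(T2) -> count=0 queue=[] holders={T1,T3,T4}
Step 10: wait(T2) -> count=0 queue=[T2] holders={T1,T3,T4}
Step 11: signal(T4) -> count=0 queue=[] holders={T1,T2,T3}
Step 12: wait(T4) -> count=0 queue=[T4] holders={T1,T2,T3}
Step 13: signal(T2) -> count=0 queue=[] holders={T1,T3,T4}
Step 14: signal(T1) -> count=1 queue=[] holders={T3,T4}
Step 15: signal(T3) -> count=2 queue=[] holders={T4}
Step 16: wait(T2) -> count=1 queue=[] holders={T2,T4}
Step 17: wait(T3) -> count=0 queue=[] holders={T2,T3,T4}
Step 18: wait(T1) -> count=0 queue=[T1] holders={T2,T3,T4}
Step 19: signal(T2) -> count=0 queue=[] holders={T1,T3,T4}
Final holders: T1,T3,T4

Answer: T1,T3,T4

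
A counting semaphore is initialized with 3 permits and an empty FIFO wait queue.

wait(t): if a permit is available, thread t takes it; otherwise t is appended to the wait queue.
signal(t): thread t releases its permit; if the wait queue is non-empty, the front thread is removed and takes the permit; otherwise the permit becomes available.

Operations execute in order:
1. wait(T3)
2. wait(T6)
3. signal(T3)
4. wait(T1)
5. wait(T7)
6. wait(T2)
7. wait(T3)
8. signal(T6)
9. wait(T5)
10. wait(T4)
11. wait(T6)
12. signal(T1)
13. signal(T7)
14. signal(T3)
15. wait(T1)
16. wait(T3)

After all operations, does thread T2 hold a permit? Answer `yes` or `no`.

Step 1: wait(T3) -> count=2 queue=[] holders={T3}
Step 2: wait(T6) -> count=1 queue=[] holders={T3,T6}
Step 3: signal(T3) -> count=2 queue=[] holders={T6}
Step 4: wait(T1) -> count=1 queue=[] holders={T1,T6}
Step 5: wait(T7) -> count=0 queue=[] holders={T1,T6,T7}
Step 6: wait(T2) -> count=0 queue=[T2] holders={T1,T6,T7}
Step 7: wait(T3) -> count=0 queue=[T2,T3] holders={T1,T6,T7}
Step 8: signal(T6) -> count=0 queue=[T3] holders={T1,T2,T7}
Step 9: wait(T5) -> count=0 queue=[T3,T5] holders={T1,T2,T7}
Step 10: wait(T4) -> count=0 queue=[T3,T5,T4] holders={T1,T2,T7}
Step 11: wait(T6) -> count=0 queue=[T3,T5,T4,T6] holders={T1,T2,T7}
Step 12: signal(T1) -> count=0 queue=[T5,T4,T6] holders={T2,T3,T7}
Step 13: signal(T7) -> count=0 queue=[T4,T6] holders={T2,T3,T5}
Step 14: signal(T3) -> count=0 queue=[T6] holders={T2,T4,T5}
Step 15: wait(T1) -> count=0 queue=[T6,T1] holders={T2,T4,T5}
Step 16: wait(T3) -> count=0 queue=[T6,T1,T3] holders={T2,T4,T5}
Final holders: {T2,T4,T5} -> T2 in holders

Answer: yes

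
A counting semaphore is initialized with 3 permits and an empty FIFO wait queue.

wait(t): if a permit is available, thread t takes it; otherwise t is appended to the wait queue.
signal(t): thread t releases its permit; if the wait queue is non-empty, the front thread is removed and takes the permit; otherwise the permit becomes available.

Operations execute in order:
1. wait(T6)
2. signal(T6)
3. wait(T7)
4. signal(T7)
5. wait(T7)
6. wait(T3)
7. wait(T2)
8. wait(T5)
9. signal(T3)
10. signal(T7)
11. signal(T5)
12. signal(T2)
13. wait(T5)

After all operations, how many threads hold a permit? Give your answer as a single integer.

Step 1: wait(T6) -> count=2 queue=[] holders={T6}
Step 2: signal(T6) -> count=3 queue=[] holders={none}
Step 3: wait(T7) -> count=2 queue=[] holders={T7}
Step 4: signal(T7) -> count=3 queue=[] holders={none}
Step 5: wait(T7) -> count=2 queue=[] holders={T7}
Step 6: wait(T3) -> count=1 queue=[] holders={T3,T7}
Step 7: wait(T2) -> count=0 queue=[] holders={T2,T3,T7}
Step 8: wait(T5) -> count=0 queue=[T5] holders={T2,T3,T7}
Step 9: signal(T3) -> count=0 queue=[] holders={T2,T5,T7}
Step 10: signal(T7) -> count=1 queue=[] holders={T2,T5}
Step 11: signal(T5) -> count=2 queue=[] holders={T2}
Step 12: signal(T2) -> count=3 queue=[] holders={none}
Step 13: wait(T5) -> count=2 queue=[] holders={T5}
Final holders: {T5} -> 1 thread(s)

Answer: 1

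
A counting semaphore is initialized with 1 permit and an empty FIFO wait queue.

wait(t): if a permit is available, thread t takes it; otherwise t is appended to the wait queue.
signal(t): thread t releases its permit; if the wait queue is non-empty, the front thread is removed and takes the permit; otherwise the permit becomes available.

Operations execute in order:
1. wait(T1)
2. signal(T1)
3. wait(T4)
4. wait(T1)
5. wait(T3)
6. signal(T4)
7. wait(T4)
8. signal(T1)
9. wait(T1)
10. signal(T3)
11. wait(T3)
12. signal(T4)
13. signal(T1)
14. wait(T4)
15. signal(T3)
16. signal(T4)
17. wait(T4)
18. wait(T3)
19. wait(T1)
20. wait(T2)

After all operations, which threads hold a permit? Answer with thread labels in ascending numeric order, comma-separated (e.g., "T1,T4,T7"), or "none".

Answer: T4

Derivation:
Step 1: wait(T1) -> count=0 queue=[] holders={T1}
Step 2: signal(T1) -> count=1 queue=[] holders={none}
Step 3: wait(T4) -> count=0 queue=[] holders={T4}
Step 4: wait(T1) -> count=0 queue=[T1] holders={T4}
Step 5: wait(T3) -> count=0 queue=[T1,T3] holders={T4}
Step 6: signal(T4) -> count=0 queue=[T3] holders={T1}
Step 7: wait(T4) -> count=0 queue=[T3,T4] holders={T1}
Step 8: signal(T1) -> count=0 queue=[T4] holders={T3}
Step 9: wait(T1) -> count=0 queue=[T4,T1] holders={T3}
Step 10: signal(T3) -> count=0 queue=[T1] holders={T4}
Step 11: wait(T3) -> count=0 queue=[T1,T3] holders={T4}
Step 12: signal(T4) -> count=0 queue=[T3] holders={T1}
Step 13: signal(T1) -> count=0 queue=[] holders={T3}
Step 14: wait(T4) -> count=0 queue=[T4] holders={T3}
Step 15: signal(T3) -> count=0 queue=[] holders={T4}
Step 16: signal(T4) -> count=1 queue=[] holders={none}
Step 17: wait(T4) -> count=0 queue=[] holders={T4}
Step 18: wait(T3) -> count=0 queue=[T3] holders={T4}
Step 19: wait(T1) -> count=0 queue=[T3,T1] holders={T4}
Step 20: wait(T2) -> count=0 queue=[T3,T1,T2] holders={T4}
Final holders: T4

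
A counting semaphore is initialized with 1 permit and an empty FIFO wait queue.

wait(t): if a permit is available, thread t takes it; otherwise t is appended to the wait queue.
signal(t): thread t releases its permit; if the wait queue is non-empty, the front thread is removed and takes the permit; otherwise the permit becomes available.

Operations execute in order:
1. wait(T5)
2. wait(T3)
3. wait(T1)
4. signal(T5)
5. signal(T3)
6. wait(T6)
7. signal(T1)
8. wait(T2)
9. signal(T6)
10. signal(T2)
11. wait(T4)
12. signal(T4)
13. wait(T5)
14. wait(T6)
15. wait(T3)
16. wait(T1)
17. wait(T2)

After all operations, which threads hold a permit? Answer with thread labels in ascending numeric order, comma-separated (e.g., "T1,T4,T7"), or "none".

Step 1: wait(T5) -> count=0 queue=[] holders={T5}
Step 2: wait(T3) -> count=0 queue=[T3] holders={T5}
Step 3: wait(T1) -> count=0 queue=[T3,T1] holders={T5}
Step 4: signal(T5) -> count=0 queue=[T1] holders={T3}
Step 5: signal(T3) -> count=0 queue=[] holders={T1}
Step 6: wait(T6) -> count=0 queue=[T6] holders={T1}
Step 7: signal(T1) -> count=0 queue=[] holders={T6}
Step 8: wait(T2) -> count=0 queue=[T2] holders={T6}
Step 9: signal(T6) -> count=0 queue=[] holders={T2}
Step 10: signal(T2) -> count=1 queue=[] holders={none}
Step 11: wait(T4) -> count=0 queue=[] holders={T4}
Step 12: signal(T4) -> count=1 queue=[] holders={none}
Step 13: wait(T5) -> count=0 queue=[] holders={T5}
Step 14: wait(T6) -> count=0 queue=[T6] holders={T5}
Step 15: wait(T3) -> count=0 queue=[T6,T3] holders={T5}
Step 16: wait(T1) -> count=0 queue=[T6,T3,T1] holders={T5}
Step 17: wait(T2) -> count=0 queue=[T6,T3,T1,T2] holders={T5}
Final holders: T5

Answer: T5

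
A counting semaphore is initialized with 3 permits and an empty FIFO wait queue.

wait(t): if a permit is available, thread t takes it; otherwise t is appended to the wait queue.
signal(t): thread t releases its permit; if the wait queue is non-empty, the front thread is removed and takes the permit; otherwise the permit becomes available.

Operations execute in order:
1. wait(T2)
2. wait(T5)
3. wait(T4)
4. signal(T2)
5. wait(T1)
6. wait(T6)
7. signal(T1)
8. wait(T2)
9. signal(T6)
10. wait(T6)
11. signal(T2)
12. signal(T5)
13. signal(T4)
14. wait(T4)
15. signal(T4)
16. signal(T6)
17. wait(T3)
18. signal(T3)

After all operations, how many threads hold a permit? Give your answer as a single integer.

Answer: 0

Derivation:
Step 1: wait(T2) -> count=2 queue=[] holders={T2}
Step 2: wait(T5) -> count=1 queue=[] holders={T2,T5}
Step 3: wait(T4) -> count=0 queue=[] holders={T2,T4,T5}
Step 4: signal(T2) -> count=1 queue=[] holders={T4,T5}
Step 5: wait(T1) -> count=0 queue=[] holders={T1,T4,T5}
Step 6: wait(T6) -> count=0 queue=[T6] holders={T1,T4,T5}
Step 7: signal(T1) -> count=0 queue=[] holders={T4,T5,T6}
Step 8: wait(T2) -> count=0 queue=[T2] holders={T4,T5,T6}
Step 9: signal(T6) -> count=0 queue=[] holders={T2,T4,T5}
Step 10: wait(T6) -> count=0 queue=[T6] holders={T2,T4,T5}
Step 11: signal(T2) -> count=0 queue=[] holders={T4,T5,T6}
Step 12: signal(T5) -> count=1 queue=[] holders={T4,T6}
Step 13: signal(T4) -> count=2 queue=[] holders={T6}
Step 14: wait(T4) -> count=1 queue=[] holders={T4,T6}
Step 15: signal(T4) -> count=2 queue=[] holders={T6}
Step 16: signal(T6) -> count=3 queue=[] holders={none}
Step 17: wait(T3) -> count=2 queue=[] holders={T3}
Step 18: signal(T3) -> count=3 queue=[] holders={none}
Final holders: {none} -> 0 thread(s)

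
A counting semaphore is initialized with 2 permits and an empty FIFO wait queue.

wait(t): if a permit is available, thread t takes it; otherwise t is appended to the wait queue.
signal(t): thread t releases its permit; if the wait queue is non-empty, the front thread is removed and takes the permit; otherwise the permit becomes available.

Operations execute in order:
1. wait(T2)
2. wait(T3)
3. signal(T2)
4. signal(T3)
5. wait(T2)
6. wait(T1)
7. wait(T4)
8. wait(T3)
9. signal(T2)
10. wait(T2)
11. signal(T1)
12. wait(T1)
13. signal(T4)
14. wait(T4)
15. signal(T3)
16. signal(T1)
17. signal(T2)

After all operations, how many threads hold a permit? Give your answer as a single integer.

Step 1: wait(T2) -> count=1 queue=[] holders={T2}
Step 2: wait(T3) -> count=0 queue=[] holders={T2,T3}
Step 3: signal(T2) -> count=1 queue=[] holders={T3}
Step 4: signal(T3) -> count=2 queue=[] holders={none}
Step 5: wait(T2) -> count=1 queue=[] holders={T2}
Step 6: wait(T1) -> count=0 queue=[] holders={T1,T2}
Step 7: wait(T4) -> count=0 queue=[T4] holders={T1,T2}
Step 8: wait(T3) -> count=0 queue=[T4,T3] holders={T1,T2}
Step 9: signal(T2) -> count=0 queue=[T3] holders={T1,T4}
Step 10: wait(T2) -> count=0 queue=[T3,T2] holders={T1,T4}
Step 11: signal(T1) -> count=0 queue=[T2] holders={T3,T4}
Step 12: wait(T1) -> count=0 queue=[T2,T1] holders={T3,T4}
Step 13: signal(T4) -> count=0 queue=[T1] holders={T2,T3}
Step 14: wait(T4) -> count=0 queue=[T1,T4] holders={T2,T3}
Step 15: signal(T3) -> count=0 queue=[T4] holders={T1,T2}
Step 16: signal(T1) -> count=0 queue=[] holders={T2,T4}
Step 17: signal(T2) -> count=1 queue=[] holders={T4}
Final holders: {T4} -> 1 thread(s)

Answer: 1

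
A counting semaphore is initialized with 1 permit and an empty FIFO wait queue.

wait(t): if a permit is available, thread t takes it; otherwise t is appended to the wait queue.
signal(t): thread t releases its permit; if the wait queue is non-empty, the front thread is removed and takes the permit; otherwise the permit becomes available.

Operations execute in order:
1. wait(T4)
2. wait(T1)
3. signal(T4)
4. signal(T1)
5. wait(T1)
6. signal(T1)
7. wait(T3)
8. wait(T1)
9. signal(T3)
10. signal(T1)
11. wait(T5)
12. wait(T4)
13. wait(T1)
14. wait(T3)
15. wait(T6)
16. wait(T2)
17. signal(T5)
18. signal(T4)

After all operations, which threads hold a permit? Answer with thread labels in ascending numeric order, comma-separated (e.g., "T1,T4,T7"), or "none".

Step 1: wait(T4) -> count=0 queue=[] holders={T4}
Step 2: wait(T1) -> count=0 queue=[T1] holders={T4}
Step 3: signal(T4) -> count=0 queue=[] holders={T1}
Step 4: signal(T1) -> count=1 queue=[] holders={none}
Step 5: wait(T1) -> count=0 queue=[] holders={T1}
Step 6: signal(T1) -> count=1 queue=[] holders={none}
Step 7: wait(T3) -> count=0 queue=[] holders={T3}
Step 8: wait(T1) -> count=0 queue=[T1] holders={T3}
Step 9: signal(T3) -> count=0 queue=[] holders={T1}
Step 10: signal(T1) -> count=1 queue=[] holders={none}
Step 11: wait(T5) -> count=0 queue=[] holders={T5}
Step 12: wait(T4) -> count=0 queue=[T4] holders={T5}
Step 13: wait(T1) -> count=0 queue=[T4,T1] holders={T5}
Step 14: wait(T3) -> count=0 queue=[T4,T1,T3] holders={T5}
Step 15: wait(T6) -> count=0 queue=[T4,T1,T3,T6] holders={T5}
Step 16: wait(T2) -> count=0 queue=[T4,T1,T3,T6,T2] holders={T5}
Step 17: signal(T5) -> count=0 queue=[T1,T3,T6,T2] holders={T4}
Step 18: signal(T4) -> count=0 queue=[T3,T6,T2] holders={T1}
Final holders: T1

Answer: T1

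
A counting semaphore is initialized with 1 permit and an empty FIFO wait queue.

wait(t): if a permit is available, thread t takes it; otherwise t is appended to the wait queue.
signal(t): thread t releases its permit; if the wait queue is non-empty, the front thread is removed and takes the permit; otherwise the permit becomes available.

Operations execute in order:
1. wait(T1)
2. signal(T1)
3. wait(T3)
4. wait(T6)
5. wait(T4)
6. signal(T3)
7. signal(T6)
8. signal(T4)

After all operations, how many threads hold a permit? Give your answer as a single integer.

Answer: 0

Derivation:
Step 1: wait(T1) -> count=0 queue=[] holders={T1}
Step 2: signal(T1) -> count=1 queue=[] holders={none}
Step 3: wait(T3) -> count=0 queue=[] holders={T3}
Step 4: wait(T6) -> count=0 queue=[T6] holders={T3}
Step 5: wait(T4) -> count=0 queue=[T6,T4] holders={T3}
Step 6: signal(T3) -> count=0 queue=[T4] holders={T6}
Step 7: signal(T6) -> count=0 queue=[] holders={T4}
Step 8: signal(T4) -> count=1 queue=[] holders={none}
Final holders: {none} -> 0 thread(s)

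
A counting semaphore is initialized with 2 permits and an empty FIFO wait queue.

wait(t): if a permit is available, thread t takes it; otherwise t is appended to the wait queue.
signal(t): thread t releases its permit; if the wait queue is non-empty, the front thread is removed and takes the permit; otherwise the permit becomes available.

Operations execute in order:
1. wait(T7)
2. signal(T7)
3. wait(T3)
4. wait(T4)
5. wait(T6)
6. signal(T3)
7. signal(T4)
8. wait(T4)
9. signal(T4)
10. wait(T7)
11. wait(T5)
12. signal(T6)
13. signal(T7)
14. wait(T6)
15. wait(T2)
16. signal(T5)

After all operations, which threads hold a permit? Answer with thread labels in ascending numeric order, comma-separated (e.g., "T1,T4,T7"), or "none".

Answer: T2,T6

Derivation:
Step 1: wait(T7) -> count=1 queue=[] holders={T7}
Step 2: signal(T7) -> count=2 queue=[] holders={none}
Step 3: wait(T3) -> count=1 queue=[] holders={T3}
Step 4: wait(T4) -> count=0 queue=[] holders={T3,T4}
Step 5: wait(T6) -> count=0 queue=[T6] holders={T3,T4}
Step 6: signal(T3) -> count=0 queue=[] holders={T4,T6}
Step 7: signal(T4) -> count=1 queue=[] holders={T6}
Step 8: wait(T4) -> count=0 queue=[] holders={T4,T6}
Step 9: signal(T4) -> count=1 queue=[] holders={T6}
Step 10: wait(T7) -> count=0 queue=[] holders={T6,T7}
Step 11: wait(T5) -> count=0 queue=[T5] holders={T6,T7}
Step 12: signal(T6) -> count=0 queue=[] holders={T5,T7}
Step 13: signal(T7) -> count=1 queue=[] holders={T5}
Step 14: wait(T6) -> count=0 queue=[] holders={T5,T6}
Step 15: wait(T2) -> count=0 queue=[T2] holders={T5,T6}
Step 16: signal(T5) -> count=0 queue=[] holders={T2,T6}
Final holders: T2,T6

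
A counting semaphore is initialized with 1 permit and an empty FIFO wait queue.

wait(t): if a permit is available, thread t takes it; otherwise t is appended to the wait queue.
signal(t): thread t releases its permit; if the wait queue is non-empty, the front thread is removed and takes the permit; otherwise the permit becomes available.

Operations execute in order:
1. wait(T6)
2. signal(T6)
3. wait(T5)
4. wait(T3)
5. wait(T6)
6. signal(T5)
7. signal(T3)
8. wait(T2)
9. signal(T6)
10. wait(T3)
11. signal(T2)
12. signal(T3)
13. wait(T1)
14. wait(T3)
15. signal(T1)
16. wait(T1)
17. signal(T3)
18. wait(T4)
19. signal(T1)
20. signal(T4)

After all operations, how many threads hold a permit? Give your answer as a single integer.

Step 1: wait(T6) -> count=0 queue=[] holders={T6}
Step 2: signal(T6) -> count=1 queue=[] holders={none}
Step 3: wait(T5) -> count=0 queue=[] holders={T5}
Step 4: wait(T3) -> count=0 queue=[T3] holders={T5}
Step 5: wait(T6) -> count=0 queue=[T3,T6] holders={T5}
Step 6: signal(T5) -> count=0 queue=[T6] holders={T3}
Step 7: signal(T3) -> count=0 queue=[] holders={T6}
Step 8: wait(T2) -> count=0 queue=[T2] holders={T6}
Step 9: signal(T6) -> count=0 queue=[] holders={T2}
Step 10: wait(T3) -> count=0 queue=[T3] holders={T2}
Step 11: signal(T2) -> count=0 queue=[] holders={T3}
Step 12: signal(T3) -> count=1 queue=[] holders={none}
Step 13: wait(T1) -> count=0 queue=[] holders={T1}
Step 14: wait(T3) -> count=0 queue=[T3] holders={T1}
Step 15: signal(T1) -> count=0 queue=[] holders={T3}
Step 16: wait(T1) -> count=0 queue=[T1] holders={T3}
Step 17: signal(T3) -> count=0 queue=[] holders={T1}
Step 18: wait(T4) -> count=0 queue=[T4] holders={T1}
Step 19: signal(T1) -> count=0 queue=[] holders={T4}
Step 20: signal(T4) -> count=1 queue=[] holders={none}
Final holders: {none} -> 0 thread(s)

Answer: 0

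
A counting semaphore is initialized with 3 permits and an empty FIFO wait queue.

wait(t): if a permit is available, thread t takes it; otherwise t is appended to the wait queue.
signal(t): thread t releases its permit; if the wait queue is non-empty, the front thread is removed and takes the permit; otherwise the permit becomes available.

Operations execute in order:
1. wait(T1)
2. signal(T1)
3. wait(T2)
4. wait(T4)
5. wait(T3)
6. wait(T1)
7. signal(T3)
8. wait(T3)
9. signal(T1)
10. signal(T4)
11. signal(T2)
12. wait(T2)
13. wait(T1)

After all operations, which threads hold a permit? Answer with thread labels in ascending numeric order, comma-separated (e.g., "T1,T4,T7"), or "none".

Step 1: wait(T1) -> count=2 queue=[] holders={T1}
Step 2: signal(T1) -> count=3 queue=[] holders={none}
Step 3: wait(T2) -> count=2 queue=[] holders={T2}
Step 4: wait(T4) -> count=1 queue=[] holders={T2,T4}
Step 5: wait(T3) -> count=0 queue=[] holders={T2,T3,T4}
Step 6: wait(T1) -> count=0 queue=[T1] holders={T2,T3,T4}
Step 7: signal(T3) -> count=0 queue=[] holders={T1,T2,T4}
Step 8: wait(T3) -> count=0 queue=[T3] holders={T1,T2,T4}
Step 9: signal(T1) -> count=0 queue=[] holders={T2,T3,T4}
Step 10: signal(T4) -> count=1 queue=[] holders={T2,T3}
Step 11: signal(T2) -> count=2 queue=[] holders={T3}
Step 12: wait(T2) -> count=1 queue=[] holders={T2,T3}
Step 13: wait(T1) -> count=0 queue=[] holders={T1,T2,T3}
Final holders: T1,T2,T3

Answer: T1,T2,T3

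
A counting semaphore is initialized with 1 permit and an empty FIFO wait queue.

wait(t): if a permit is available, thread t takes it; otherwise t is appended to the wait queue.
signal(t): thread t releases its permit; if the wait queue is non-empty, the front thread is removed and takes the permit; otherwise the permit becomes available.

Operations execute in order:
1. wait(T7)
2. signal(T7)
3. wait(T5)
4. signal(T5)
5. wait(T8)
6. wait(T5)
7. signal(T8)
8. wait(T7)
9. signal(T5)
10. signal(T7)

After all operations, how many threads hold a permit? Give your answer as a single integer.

Step 1: wait(T7) -> count=0 queue=[] holders={T7}
Step 2: signal(T7) -> count=1 queue=[] holders={none}
Step 3: wait(T5) -> count=0 queue=[] holders={T5}
Step 4: signal(T5) -> count=1 queue=[] holders={none}
Step 5: wait(T8) -> count=0 queue=[] holders={T8}
Step 6: wait(T5) -> count=0 queue=[T5] holders={T8}
Step 7: signal(T8) -> count=0 queue=[] holders={T5}
Step 8: wait(T7) -> count=0 queue=[T7] holders={T5}
Step 9: signal(T5) -> count=0 queue=[] holders={T7}
Step 10: signal(T7) -> count=1 queue=[] holders={none}
Final holders: {none} -> 0 thread(s)

Answer: 0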